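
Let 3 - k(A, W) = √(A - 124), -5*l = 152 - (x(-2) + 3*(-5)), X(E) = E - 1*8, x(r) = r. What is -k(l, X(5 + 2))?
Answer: -3 + I*√3945/5 ≈ -3.0 + 12.562*I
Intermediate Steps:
X(E) = -8 + E (X(E) = E - 8 = -8 + E)
l = -169/5 (l = -(152 - (-2 + 3*(-5)))/5 = -(152 - (-2 - 15))/5 = -(152 - 1*(-17))/5 = -(152 + 17)/5 = -⅕*169 = -169/5 ≈ -33.800)
k(A, W) = 3 - √(-124 + A) (k(A, W) = 3 - √(A - 124) = 3 - √(-124 + A))
-k(l, X(5 + 2)) = -(3 - √(-124 - 169/5)) = -(3 - √(-789/5)) = -(3 - I*√3945/5) = -3 + I*√3945/5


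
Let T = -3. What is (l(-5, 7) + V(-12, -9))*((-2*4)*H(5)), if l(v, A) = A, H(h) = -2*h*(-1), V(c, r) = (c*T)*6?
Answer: -17840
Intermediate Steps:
V(c, r) = -18*c (V(c, r) = (c*(-3))*6 = -3*c*6 = -18*c)
H(h) = 2*h
(l(-5, 7) + V(-12, -9))*((-2*4)*H(5)) = (7 - 18*(-12))*((-2*4)*(2*5)) = (7 + 216)*(-8*10) = 223*(-80) = -17840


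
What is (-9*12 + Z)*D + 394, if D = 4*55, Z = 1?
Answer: -23146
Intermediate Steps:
D = 220
(-9*12 + Z)*D + 394 = (-9*12 + 1)*220 + 394 = (-108 + 1)*220 + 394 = -107*220 + 394 = -23540 + 394 = -23146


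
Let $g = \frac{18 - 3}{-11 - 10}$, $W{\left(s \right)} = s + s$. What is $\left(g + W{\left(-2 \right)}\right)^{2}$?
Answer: $\frac{1089}{49} \approx 22.224$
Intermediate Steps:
$W{\left(s \right)} = 2 s$
$g = - \frac{5}{7}$ ($g = \frac{15}{-21} = 15 \left(- \frac{1}{21}\right) = - \frac{5}{7} \approx -0.71429$)
$\left(g + W{\left(-2 \right)}\right)^{2} = \left(- \frac{5}{7} + 2 \left(-2\right)\right)^{2} = \left(- \frac{5}{7} - 4\right)^{2} = \left(- \frac{33}{7}\right)^{2} = \frac{1089}{49}$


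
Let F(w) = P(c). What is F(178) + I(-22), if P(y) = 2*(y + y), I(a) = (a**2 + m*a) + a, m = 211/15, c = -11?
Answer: 1628/15 ≈ 108.53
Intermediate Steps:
m = 211/15 (m = 211*(1/15) = 211/15 ≈ 14.067)
I(a) = a**2 + 226*a/15 (I(a) = (a**2 + 211*a/15) + a = a**2 + 226*a/15)
P(y) = 4*y (P(y) = 2*(2*y) = 4*y)
F(w) = -44 (F(w) = 4*(-11) = -44)
F(178) + I(-22) = -44 + (1/15)*(-22)*(226 + 15*(-22)) = -44 + (1/15)*(-22)*(226 - 330) = -44 + (1/15)*(-22)*(-104) = -44 + 2288/15 = 1628/15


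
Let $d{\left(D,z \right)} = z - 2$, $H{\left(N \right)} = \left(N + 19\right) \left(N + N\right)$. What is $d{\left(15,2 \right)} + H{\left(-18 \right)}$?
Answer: $-36$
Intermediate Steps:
$H{\left(N \right)} = 2 N \left(19 + N\right)$ ($H{\left(N \right)} = \left(19 + N\right) 2 N = 2 N \left(19 + N\right)$)
$d{\left(D,z \right)} = -2 + z$
$d{\left(15,2 \right)} + H{\left(-18 \right)} = \left(-2 + 2\right) + 2 \left(-18\right) \left(19 - 18\right) = 0 + 2 \left(-18\right) 1 = 0 - 36 = -36$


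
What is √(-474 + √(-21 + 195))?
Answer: √(-474 + √174) ≈ 21.466*I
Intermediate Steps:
√(-474 + √(-21 + 195)) = √(-474 + √174)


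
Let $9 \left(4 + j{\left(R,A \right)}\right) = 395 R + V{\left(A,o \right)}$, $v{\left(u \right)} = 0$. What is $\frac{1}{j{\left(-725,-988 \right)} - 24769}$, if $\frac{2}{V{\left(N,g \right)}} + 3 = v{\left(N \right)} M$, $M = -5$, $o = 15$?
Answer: $- \frac{27}{1527998} \approx -1.767 \cdot 10^{-5}$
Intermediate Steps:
$V{\left(N,g \right)} = - \frac{2}{3}$ ($V{\left(N,g \right)} = \frac{2}{-3 + 0 \left(-5\right)} = \frac{2}{-3 + 0} = \frac{2}{-3} = 2 \left(- \frac{1}{3}\right) = - \frac{2}{3}$)
$j{\left(R,A \right)} = - \frac{110}{27} + \frac{395 R}{9}$ ($j{\left(R,A \right)} = -4 + \frac{395 R - \frac{2}{3}}{9} = -4 + \frac{- \frac{2}{3} + 395 R}{9} = -4 + \left(- \frac{2}{27} + \frac{395 R}{9}\right) = - \frac{110}{27} + \frac{395 R}{9}$)
$\frac{1}{j{\left(-725,-988 \right)} - 24769} = \frac{1}{\left(- \frac{110}{27} + \frac{395}{9} \left(-725\right)\right) - 24769} = \frac{1}{\left(- \frac{110}{27} - \frac{286375}{9}\right) - 24769} = \frac{1}{- \frac{859235}{27} - 24769} = \frac{1}{- \frac{1527998}{27}} = - \frac{27}{1527998}$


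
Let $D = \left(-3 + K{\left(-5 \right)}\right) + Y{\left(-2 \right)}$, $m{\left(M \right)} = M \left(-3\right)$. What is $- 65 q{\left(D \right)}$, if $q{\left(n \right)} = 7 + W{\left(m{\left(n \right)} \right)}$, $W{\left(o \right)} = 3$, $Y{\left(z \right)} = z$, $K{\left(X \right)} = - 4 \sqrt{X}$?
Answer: $-650$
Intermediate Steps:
$m{\left(M \right)} = - 3 M$
$D = -5 - 4 i \sqrt{5}$ ($D = \left(-3 - 4 \sqrt{-5}\right) - 2 = \left(-3 - 4 i \sqrt{5}\right) - 2 = -5 - 4 i \sqrt{5} \approx -5.0 - 8.9443 i$)
$q{\left(n \right)} = 10$ ($q{\left(n \right)} = 7 + 3 = 10$)
$- 65 q{\left(D \right)} = \left(-65\right) 10 = -650$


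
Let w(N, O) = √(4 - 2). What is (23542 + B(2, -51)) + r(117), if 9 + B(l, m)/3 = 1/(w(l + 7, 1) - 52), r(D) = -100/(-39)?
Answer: 1239113893/52689 - 3*√2/2702 ≈ 23518.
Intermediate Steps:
r(D) = 100/39 (r(D) = -100*(-1/39) = 100/39)
w(N, O) = √2
B(l, m) = -27 + 3/(-52 + √2) (B(l, m) = -27 + 3/(√2 - 52) = -27 + 3/(-52 + √2))
(23542 + B(2, -51)) + r(117) = (23542 + (-36555/1351 - 3*√2/2702)) + 100/39 = (31768687/1351 - 3*√2/2702) + 100/39 = 1239113893/52689 - 3*√2/2702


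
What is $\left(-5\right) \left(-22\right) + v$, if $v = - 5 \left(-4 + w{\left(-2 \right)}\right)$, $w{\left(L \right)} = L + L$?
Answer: $150$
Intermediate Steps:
$w{\left(L \right)} = 2 L$
$v = 40$ ($v = - 5 \left(-4 + 2 \left(-2\right)\right) = - 5 \left(-4 - 4\right) = \left(-5\right) \left(-8\right) = 40$)
$\left(-5\right) \left(-22\right) + v = \left(-5\right) \left(-22\right) + 40 = 110 + 40 = 150$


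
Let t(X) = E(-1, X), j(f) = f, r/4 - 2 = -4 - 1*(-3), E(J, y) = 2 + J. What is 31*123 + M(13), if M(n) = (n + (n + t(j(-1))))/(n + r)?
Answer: 64848/17 ≈ 3814.6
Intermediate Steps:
r = 4 (r = 8 + 4*(-4 - 1*(-3)) = 8 + 4*(-4 + 3) = 8 + 4*(-1) = 8 - 4 = 4)
t(X) = 1 (t(X) = 2 - 1 = 1)
M(n) = (1 + 2*n)/(4 + n) (M(n) = (n + (n + 1))/(n + 4) = (n + (1 + n))/(4 + n) = (1 + 2*n)/(4 + n))
31*123 + M(13) = 31*123 + (1 + 2*13)/(4 + 13) = 3813 + (1 + 26)/17 = 3813 + (1/17)*27 = 3813 + 27/17 = 64848/17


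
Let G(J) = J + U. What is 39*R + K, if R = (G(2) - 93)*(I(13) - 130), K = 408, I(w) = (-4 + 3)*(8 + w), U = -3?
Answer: 553974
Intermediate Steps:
I(w) = -8 - w (I(w) = -(8 + w) = -8 - w)
G(J) = -3 + J (G(J) = J - 3 = -3 + J)
R = 14194 (R = ((-3 + 2) - 93)*((-8 - 1*13) - 130) = (-1 - 93)*((-8 - 13) - 130) = -94*(-21 - 130) = -94*(-151) = 14194)
39*R + K = 39*14194 + 408 = 553566 + 408 = 553974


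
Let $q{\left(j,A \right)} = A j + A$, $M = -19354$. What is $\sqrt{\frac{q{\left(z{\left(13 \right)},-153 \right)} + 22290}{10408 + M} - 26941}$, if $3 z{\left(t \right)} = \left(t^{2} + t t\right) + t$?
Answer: $\frac{i \sqrt{59893077867}}{1491} \approx 164.14 i$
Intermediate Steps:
$z{\left(t \right)} = \frac{t}{3} + \frac{2 t^{2}}{3}$ ($z{\left(t \right)} = \frac{\left(t^{2} + t t\right) + t}{3} = \frac{\left(t^{2} + t^{2}\right) + t}{3} = \frac{2 t^{2} + t}{3} = \frac{t + 2 t^{2}}{3} = \frac{t}{3} + \frac{2 t^{2}}{3}$)
$q{\left(j,A \right)} = A + A j$
$\sqrt{\frac{q{\left(z{\left(13 \right)},-153 \right)} + 22290}{10408 + M} - 26941} = \sqrt{\frac{- 153 \left(1 + \frac{1}{3} \cdot 13 \left(1 + 2 \cdot 13\right)\right) + 22290}{10408 - 19354} - 26941} = \sqrt{\frac{- 153 \left(1 + \frac{1}{3} \cdot 13 \left(1 + 26\right)\right) + 22290}{-8946} - 26941} = \sqrt{\left(- 153 \left(1 + \frac{1}{3} \cdot 13 \cdot 27\right) + 22290\right) \left(- \frac{1}{8946}\right) - 26941} = \sqrt{\left(- 153 \left(1 + 117\right) + 22290\right) \left(- \frac{1}{8946}\right) - 26941} = \sqrt{\left(\left(-153\right) 118 + 22290\right) \left(- \frac{1}{8946}\right) - 26941} = \sqrt{\left(-18054 + 22290\right) \left(- \frac{1}{8946}\right) - 26941} = \sqrt{4236 \left(- \frac{1}{8946}\right) - 26941} = \sqrt{- \frac{706}{1491} - 26941} = \sqrt{- \frac{40169737}{1491}} = \frac{i \sqrt{59893077867}}{1491}$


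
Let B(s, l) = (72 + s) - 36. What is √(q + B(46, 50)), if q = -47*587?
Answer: I*√27507 ≈ 165.85*I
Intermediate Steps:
q = -27589
B(s, l) = 36 + s
√(q + B(46, 50)) = √(-27589 + (36 + 46)) = √(-27589 + 82) = √(-27507) = I*√27507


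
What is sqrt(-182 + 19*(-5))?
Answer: I*sqrt(277) ≈ 16.643*I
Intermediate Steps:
sqrt(-182 + 19*(-5)) = sqrt(-182 - 95) = sqrt(-277) = I*sqrt(277)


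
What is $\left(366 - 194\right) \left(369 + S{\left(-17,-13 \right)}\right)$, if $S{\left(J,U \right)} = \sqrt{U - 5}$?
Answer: $63468 + 516 i \sqrt{2} \approx 63468.0 + 729.73 i$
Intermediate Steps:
$S{\left(J,U \right)} = \sqrt{-5 + U}$
$\left(366 - 194\right) \left(369 + S{\left(-17,-13 \right)}\right) = \left(366 - 194\right) \left(369 + \sqrt{-5 - 13}\right) = 172 \left(369 + \sqrt{-18}\right) = 172 \left(369 + 3 i \sqrt{2}\right) = 63468 + 516 i \sqrt{2}$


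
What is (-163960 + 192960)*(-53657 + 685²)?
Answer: 12051472000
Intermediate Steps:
(-163960 + 192960)*(-53657 + 685²) = 29000*(-53657 + 469225) = 29000*415568 = 12051472000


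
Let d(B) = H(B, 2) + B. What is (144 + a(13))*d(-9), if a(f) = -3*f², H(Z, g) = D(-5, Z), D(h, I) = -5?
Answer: 5082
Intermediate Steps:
H(Z, g) = -5
d(B) = -5 + B
(144 + a(13))*d(-9) = (144 - 3*13²)*(-5 - 9) = (144 - 3*169)*(-14) = (144 - 507)*(-14) = -363*(-14) = 5082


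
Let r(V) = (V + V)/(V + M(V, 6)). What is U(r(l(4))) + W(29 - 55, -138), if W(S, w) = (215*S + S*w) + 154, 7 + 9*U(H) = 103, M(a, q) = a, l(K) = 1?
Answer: -5512/3 ≈ -1837.3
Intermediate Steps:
r(V) = 1 (r(V) = (V + V)/(V + V) = (2*V)/((2*V)) = (2*V)*(1/(2*V)) = 1)
U(H) = 32/3 (U(H) = -7/9 + (1/9)*103 = -7/9 + 103/9 = 32/3)
W(S, w) = 154 + 215*S + S*w
U(r(l(4))) + W(29 - 55, -138) = 32/3 + (154 + 215*(29 - 55) + (29 - 55)*(-138)) = 32/3 + (154 + 215*(-26) - 26*(-138)) = 32/3 + (154 - 5590 + 3588) = 32/3 - 1848 = -5512/3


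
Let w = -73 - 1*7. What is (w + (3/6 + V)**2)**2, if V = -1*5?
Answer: 57121/16 ≈ 3570.1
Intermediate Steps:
V = -5
w = -80 (w = -73 - 7 = -80)
(w + (3/6 + V)**2)**2 = (-80 + (3/6 - 5)**2)**2 = (-80 + (3*(1/6) - 5)**2)**2 = (-80 + (1/2 - 5)**2)**2 = (-80 + (-9/2)**2)**2 = (-80 + 81/4)**2 = (-239/4)**2 = 57121/16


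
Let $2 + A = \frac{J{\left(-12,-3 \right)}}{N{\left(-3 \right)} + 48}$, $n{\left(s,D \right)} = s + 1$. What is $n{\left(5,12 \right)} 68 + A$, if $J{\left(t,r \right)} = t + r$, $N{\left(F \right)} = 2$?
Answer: $\frac{4057}{10} \approx 405.7$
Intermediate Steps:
$n{\left(s,D \right)} = 1 + s$
$J{\left(t,r \right)} = r + t$
$A = - \frac{23}{10}$ ($A = -2 + \frac{-3 - 12}{2 + 48} = -2 - \frac{15}{50} = -2 - \frac{3}{10} = - \frac{23}{10} \approx -2.3$)
$n{\left(5,12 \right)} 68 + A = \left(1 + 5\right) 68 - \frac{23}{10} = 6 \cdot 68 - \frac{23}{10} = 408 - \frac{23}{10} = \frac{4057}{10}$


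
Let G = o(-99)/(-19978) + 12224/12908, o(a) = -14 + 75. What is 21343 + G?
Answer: 196574692997/9209858 ≈ 21344.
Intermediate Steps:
o(a) = 61
G = 8693703/9209858 (G = 61/(-19978) + 12224/12908 = 61*(-1/19978) + 12224*(1/12908) = -61/19978 + 3056/3227 = 8693703/9209858 ≈ 0.94396)
21343 + G = 21343 + 8693703/9209858 = 196574692997/9209858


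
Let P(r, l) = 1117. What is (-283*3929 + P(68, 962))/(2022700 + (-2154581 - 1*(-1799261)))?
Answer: -111079/166738 ≈ -0.66619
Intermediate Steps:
(-283*3929 + P(68, 962))/(2022700 + (-2154581 - 1*(-1799261))) = (-283*3929 + 1117)/(2022700 + (-2154581 - 1*(-1799261))) = (-1111907 + 1117)/(2022700 + (-2154581 + 1799261)) = -1110790/(2022700 - 355320) = -1110790/1667380 = -1110790*1/1667380 = -111079/166738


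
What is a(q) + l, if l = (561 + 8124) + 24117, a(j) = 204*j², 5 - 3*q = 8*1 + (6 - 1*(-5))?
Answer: 111734/3 ≈ 37245.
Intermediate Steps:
q = -14/3 (q = 5/3 - (8*1 + (6 - 1*(-5)))/3 = 5/3 - (8 + (6 + 5))/3 = 5/3 - (8 + 11)/3 = 5/3 - ⅓*19 = 5/3 - 19/3 = -14/3 ≈ -4.6667)
l = 32802 (l = 8685 + 24117 = 32802)
a(q) + l = 204*(-14/3)² + 32802 = 204*(196/9) + 32802 = 13328/3 + 32802 = 111734/3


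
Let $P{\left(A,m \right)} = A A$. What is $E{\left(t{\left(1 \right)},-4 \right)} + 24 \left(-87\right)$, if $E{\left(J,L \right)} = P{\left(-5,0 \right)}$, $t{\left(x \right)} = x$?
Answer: $-2063$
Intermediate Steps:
$P{\left(A,m \right)} = A^{2}$
$E{\left(J,L \right)} = 25$ ($E{\left(J,L \right)} = \left(-5\right)^{2} = 25$)
$E{\left(t{\left(1 \right)},-4 \right)} + 24 \left(-87\right) = 25 + 24 \left(-87\right) = 25 - 2088 = -2063$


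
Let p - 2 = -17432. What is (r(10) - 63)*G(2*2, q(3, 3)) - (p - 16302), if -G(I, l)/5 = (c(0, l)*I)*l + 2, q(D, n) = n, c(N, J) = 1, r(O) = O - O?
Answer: 38142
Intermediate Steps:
r(O) = 0
p = -17430 (p = 2 - 17432 = -17430)
G(I, l) = -10 - 5*I*l (G(I, l) = -5*((1*I)*l + 2) = -5*(I*l + 2) = -5*(2 + I*l) = -10 - 5*I*l)
(r(10) - 63)*G(2*2, q(3, 3)) - (p - 16302) = (0 - 63)*(-10 - 5*2*2*3) - (-17430 - 16302) = -63*(-10 - 5*4*3) - 1*(-33732) = -63*(-10 - 60) + 33732 = -63*(-70) + 33732 = 4410 + 33732 = 38142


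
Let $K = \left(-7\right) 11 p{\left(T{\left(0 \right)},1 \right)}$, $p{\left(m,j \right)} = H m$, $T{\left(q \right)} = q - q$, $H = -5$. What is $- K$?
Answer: $0$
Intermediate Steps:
$T{\left(q \right)} = 0$
$p{\left(m,j \right)} = - 5 m$
$K = 0$ ($K = \left(-7\right) 11 \left(\left(-5\right) 0\right) = \left(-77\right) 0 = 0$)
$- K = \left(-1\right) 0 = 0$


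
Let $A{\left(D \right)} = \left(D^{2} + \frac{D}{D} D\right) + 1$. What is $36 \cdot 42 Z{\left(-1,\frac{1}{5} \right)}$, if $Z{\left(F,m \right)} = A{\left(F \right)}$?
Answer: $1512$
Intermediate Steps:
$A{\left(D \right)} = 1 + D + D^{2}$ ($A{\left(D \right)} = \left(D^{2} + 1 D\right) + 1 = \left(D^{2} + D\right) + 1 = \left(D + D^{2}\right) + 1 = 1 + D + D^{2}$)
$Z{\left(F,m \right)} = 1 + F + F^{2}$
$36 \cdot 42 Z{\left(-1,\frac{1}{5} \right)} = 36 \cdot 42 \left(1 - 1 + \left(-1\right)^{2}\right) = 1512 \left(1 - 1 + 1\right) = 1512 \cdot 1 = 1512$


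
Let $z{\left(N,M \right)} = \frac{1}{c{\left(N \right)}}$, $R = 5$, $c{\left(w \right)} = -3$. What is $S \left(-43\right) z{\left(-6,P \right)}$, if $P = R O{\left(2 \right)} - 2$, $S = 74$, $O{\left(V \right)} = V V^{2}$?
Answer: $\frac{3182}{3} \approx 1060.7$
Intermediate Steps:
$O{\left(V \right)} = V^{3}$
$P = 38$ ($P = 5 \cdot 2^{3} - 2 = 5 \cdot 8 - 2 = 40 - 2 = 38$)
$z{\left(N,M \right)} = - \frac{1}{3}$ ($z{\left(N,M \right)} = \frac{1}{-3} = - \frac{1}{3}$)
$S \left(-43\right) z{\left(-6,P \right)} = 74 \left(-43\right) \left(- \frac{1}{3}\right) = \left(-3182\right) \left(- \frac{1}{3}\right) = \frac{3182}{3}$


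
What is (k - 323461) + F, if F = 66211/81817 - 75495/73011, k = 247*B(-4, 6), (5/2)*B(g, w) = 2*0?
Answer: -644069627946367/1991180329 ≈ -3.2346e+5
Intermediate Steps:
B(g, w) = 0 (B(g, w) = 2*(2*0)/5 = (2/5)*0 = 0)
k = 0 (k = 247*0 = 0)
F = -447547698/1991180329 (F = 66211*(1/81817) - 75495*1/73011 = 66211/81817 - 25165/24337 = -447547698/1991180329 ≈ -0.22477)
(k - 323461) + F = (0 - 323461) - 447547698/1991180329 = -323461 - 447547698/1991180329 = -644069627946367/1991180329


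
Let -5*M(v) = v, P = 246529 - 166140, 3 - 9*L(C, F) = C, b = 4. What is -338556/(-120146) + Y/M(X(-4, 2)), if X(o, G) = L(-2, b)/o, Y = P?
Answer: 173851671570/60073 ≈ 2.8940e+6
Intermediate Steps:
L(C, F) = ⅓ - C/9
P = 80389
Y = 80389
X(o, G) = 5/(9*o) (X(o, G) = (⅓ - ⅑*(-2))/o = (⅓ + 2/9)/o = 5/(9*o))
M(v) = -v/5
-338556/(-120146) + Y/M(X(-4, 2)) = -338556/(-120146) + 80389/((-1/(9*(-4)))) = -338556*(-1/120146) + 80389/((-(-1)/(9*4))) = 169278/60073 + 80389/((-⅕*(-5/36))) = 169278/60073 + 80389/(1/36) = 169278/60073 + 80389*36 = 169278/60073 + 2894004 = 173851671570/60073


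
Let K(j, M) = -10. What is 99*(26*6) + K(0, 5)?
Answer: 15434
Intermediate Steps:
99*(26*6) + K(0, 5) = 99*(26*6) - 10 = 99*156 - 10 = 15444 - 10 = 15434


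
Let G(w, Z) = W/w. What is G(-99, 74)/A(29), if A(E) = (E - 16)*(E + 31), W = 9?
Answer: -1/8580 ≈ -0.00011655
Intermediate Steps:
G(w, Z) = 9/w
A(E) = (-16 + E)*(31 + E)
G(-99, 74)/A(29) = (9/(-99))/(-496 + 29² + 15*29) = (9*(-1/99))/(-496 + 841 + 435) = -1/11/780 = -1/11*1/780 = -1/8580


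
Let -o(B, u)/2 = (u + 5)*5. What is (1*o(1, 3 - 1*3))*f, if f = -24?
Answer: 1200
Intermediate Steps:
o(B, u) = -50 - 10*u (o(B, u) = -2*(u + 5)*5 = -2*(5 + u)*5 = -2*(25 + 5*u) = -50 - 10*u)
(1*o(1, 3 - 1*3))*f = (1*(-50 - 10*(3 - 1*3)))*(-24) = (1*(-50 - 10*(3 - 3)))*(-24) = (1*(-50 - 10*0))*(-24) = (1*(-50 + 0))*(-24) = (1*(-50))*(-24) = -50*(-24) = 1200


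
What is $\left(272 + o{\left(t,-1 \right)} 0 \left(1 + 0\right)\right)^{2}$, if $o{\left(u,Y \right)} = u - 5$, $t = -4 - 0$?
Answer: $73984$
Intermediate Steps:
$t = -4$ ($t = -4 + 0 = -4$)
$o{\left(u,Y \right)} = -5 + u$ ($o{\left(u,Y \right)} = u - 5 = -5 + u$)
$\left(272 + o{\left(t,-1 \right)} 0 \left(1 + 0\right)\right)^{2} = \left(272 + \left(-5 - 4\right) 0 \left(1 + 0\right)\right)^{2} = \left(272 - 9 \cdot 0 \cdot 1\right)^{2} = \left(272 - 0\right)^{2} = \left(272 + 0\right)^{2} = 272^{2} = 73984$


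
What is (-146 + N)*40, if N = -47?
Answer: -7720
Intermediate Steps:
(-146 + N)*40 = (-146 - 47)*40 = -193*40 = -7720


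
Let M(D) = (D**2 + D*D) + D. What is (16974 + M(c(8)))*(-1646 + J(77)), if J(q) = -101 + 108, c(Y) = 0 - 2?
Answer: -27830220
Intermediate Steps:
c(Y) = -2
J(q) = 7
M(D) = D + 2*D**2 (M(D) = (D**2 + D**2) + D = 2*D**2 + D = D + 2*D**2)
(16974 + M(c(8)))*(-1646 + J(77)) = (16974 - 2*(1 + 2*(-2)))*(-1646 + 7) = (16974 - 2*(1 - 4))*(-1639) = (16974 - 2*(-3))*(-1639) = (16974 + 6)*(-1639) = 16980*(-1639) = -27830220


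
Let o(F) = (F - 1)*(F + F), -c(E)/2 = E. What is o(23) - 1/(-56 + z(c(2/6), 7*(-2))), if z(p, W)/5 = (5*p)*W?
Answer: 538381/532 ≈ 1012.0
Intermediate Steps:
c(E) = -2*E
o(F) = 2*F*(-1 + F) (o(F) = (-1 + F)*(2*F) = 2*F*(-1 + F))
z(p, W) = 25*W*p (z(p, W) = 5*((5*p)*W) = 5*(5*W*p) = 25*W*p)
o(23) - 1/(-56 + z(c(2/6), 7*(-2))) = 2*23*(-1 + 23) - 1/(-56 + 25*(7*(-2))*(-4/6)) = 2*23*22 - 1/(-56 + 25*(-14)*(-4/6)) = 1012 - 1/(-56 + 25*(-14)*(-2*⅓)) = 1012 - 1/(-56 + 25*(-14)*(-⅔)) = 1012 - 1/(-56 + 700/3) = 1012 - 1/532/3 = 1012 - 1*3/532 = 1012 - 3/532 = 538381/532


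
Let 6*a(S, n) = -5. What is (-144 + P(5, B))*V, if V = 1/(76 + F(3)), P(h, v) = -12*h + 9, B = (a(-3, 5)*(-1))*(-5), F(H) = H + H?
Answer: -195/82 ≈ -2.3780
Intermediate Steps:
a(S, n) = -⅚ (a(S, n) = (⅙)*(-5) = -⅚)
F(H) = 2*H
B = -25/6 (B = -⅚*(-1)*(-5) = (⅚)*(-5) = -25/6 ≈ -4.1667)
P(h, v) = 9 - 12*h
V = 1/82 (V = 1/(76 + 2*3) = 1/(76 + 6) = 1/82 ≈ 0.012195)
(-144 + P(5, B))*V = (-144 + (9 - 12*5))*(1/82) = (-144 + (9 - 60))*(1/82) = (-144 - 51)*(1/82) = -195*1/82 = -195/82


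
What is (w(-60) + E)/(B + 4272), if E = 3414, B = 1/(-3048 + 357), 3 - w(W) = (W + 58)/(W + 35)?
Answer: 229873293/287398775 ≈ 0.79984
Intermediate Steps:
w(W) = 3 - (58 + W)/(35 + W) (w(W) = 3 - (W + 58)/(W + 35) = 3 - (58 + W)/(35 + W))
B = -1/2691 (B = 1/(-2691) = -1/2691 ≈ -0.00037161)
(w(-60) + E)/(B + 4272) = ((47 + 2*(-60))/(35 - 60) + 3414)/(-1/2691 + 4272) = ((47 - 120)/(-25) + 3414)/(11495951/2691) = (-1/25*(-73) + 3414)*(2691/11495951) = (73/25 + 3414)*(2691/11495951) = (85423/25)*(2691/11495951) = 229873293/287398775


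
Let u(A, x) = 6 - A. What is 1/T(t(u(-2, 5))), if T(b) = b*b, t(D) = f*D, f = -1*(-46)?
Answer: 1/135424 ≈ 7.3842e-6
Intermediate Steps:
f = 46
t(D) = 46*D
T(b) = b²
1/T(t(u(-2, 5))) = 1/((46*(6 - 1*(-2)))²) = 1/((46*(6 + 2))²) = 1/((46*8)²) = 1/(368²) = 1/135424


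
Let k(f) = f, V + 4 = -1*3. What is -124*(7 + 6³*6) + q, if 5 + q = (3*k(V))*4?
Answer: -161661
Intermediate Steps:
V = -7 (V = -4 - 1*3 = -4 - 3 = -7)
q = -89 (q = -5 + (3*(-7))*4 = -5 - 21*4 = -5 - 84 = -89)
-124*(7 + 6³*6) + q = -124*(7 + 6³*6) - 89 = -124*(7 + 216*6) - 89 = -124*(7 + 1296) - 89 = -124*1303 - 89 = -161572 - 89 = -161661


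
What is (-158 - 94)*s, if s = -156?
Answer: 39312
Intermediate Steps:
(-158 - 94)*s = (-158 - 94)*(-156) = -252*(-156) = 39312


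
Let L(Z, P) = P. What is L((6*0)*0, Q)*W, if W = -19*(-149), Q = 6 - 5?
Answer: 2831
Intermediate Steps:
Q = 1
W = 2831
L((6*0)*0, Q)*W = 1*2831 = 2831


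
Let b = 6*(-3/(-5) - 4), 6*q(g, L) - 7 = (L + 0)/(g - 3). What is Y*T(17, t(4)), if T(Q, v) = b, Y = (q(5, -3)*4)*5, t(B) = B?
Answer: -374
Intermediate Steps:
q(g, L) = 7/6 + L/(6*(-3 + g)) (q(g, L) = 7/6 + ((L + 0)/(g - 3))/6 = 7/6 + (L/(-3 + g))/6 = 7/6 + L/(6*(-3 + g)))
Y = 55/3 (Y = (((-21 - 3 + 7*5)/(6*(-3 + 5)))*4)*5 = (((⅙)*(-21 - 3 + 35)/2)*4)*5 = (((⅙)*(½)*11)*4)*5 = ((11/12)*4)*5 = (11/3)*5 = 55/3 ≈ 18.333)
b = -102/5 (b = 6*(-3*(-⅕) - 4) = 6*(⅗ - 4) = 6*(-17/5) = -102/5 ≈ -20.400)
T(Q, v) = -102/5
Y*T(17, t(4)) = (55/3)*(-102/5) = -374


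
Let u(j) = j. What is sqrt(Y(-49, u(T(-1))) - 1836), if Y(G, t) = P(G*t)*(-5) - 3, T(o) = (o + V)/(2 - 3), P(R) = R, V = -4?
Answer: I*sqrt(614) ≈ 24.779*I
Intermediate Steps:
T(o) = 4 - o (T(o) = (o - 4)/(2 - 3) = (-4 + o)/(-1) = (-4 + o)*(-1) = 4 - o)
Y(G, t) = -3 - 5*G*t (Y(G, t) = (G*t)*(-5) - 3 = -5*G*t - 3 = -3 - 5*G*t)
sqrt(Y(-49, u(T(-1))) - 1836) = sqrt((-3 - 5*(-49)*(4 - 1*(-1))) - 1836) = sqrt((-3 - 5*(-49)*(4 + 1)) - 1836) = sqrt((-3 - 5*(-49)*5) - 1836) = sqrt((-3 + 1225) - 1836) = sqrt(1222 - 1836) = sqrt(-614) = I*sqrt(614)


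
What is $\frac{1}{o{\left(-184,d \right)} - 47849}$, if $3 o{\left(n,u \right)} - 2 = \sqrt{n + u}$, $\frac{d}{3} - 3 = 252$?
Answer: $- \frac{430635}{20605166444} - \frac{3 \sqrt{581}}{20605166444} \approx -2.0903 \cdot 10^{-5}$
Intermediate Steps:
$d = 765$ ($d = 9 + 3 \cdot 252 = 9 + 756 = 765$)
$o{\left(n,u \right)} = \frac{2}{3} + \frac{\sqrt{n + u}}{3}$
$\frac{1}{o{\left(-184,d \right)} - 47849} = \frac{1}{\left(\frac{2}{3} + \frac{\sqrt{-184 + 765}}{3}\right) - 47849} = \frac{1}{\left(\frac{2}{3} + \frac{\sqrt{581}}{3}\right) - 47849} = \frac{1}{- \frac{143545}{3} + \frac{\sqrt{581}}{3}}$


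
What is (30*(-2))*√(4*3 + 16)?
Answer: -120*√7 ≈ -317.49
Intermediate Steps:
(30*(-2))*√(4*3 + 16) = -60*√(12 + 16) = -120*√7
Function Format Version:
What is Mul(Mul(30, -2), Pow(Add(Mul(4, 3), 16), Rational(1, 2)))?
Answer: Mul(-120, Pow(7, Rational(1, 2))) ≈ -317.49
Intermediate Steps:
Mul(Mul(30, -2), Pow(Add(Mul(4, 3), 16), Rational(1, 2))) = Mul(-60, Pow(Add(12, 16), Rational(1, 2))) = Mul(-60, Pow(28, Rational(1, 2))) = Mul(-60, Mul(2, Pow(7, Rational(1, 2)))) = Mul(-120, Pow(7, Rational(1, 2)))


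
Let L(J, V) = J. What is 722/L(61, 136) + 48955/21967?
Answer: 18846429/1339987 ≈ 14.065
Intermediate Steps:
722/L(61, 136) + 48955/21967 = 722/61 + 48955/21967 = 18846429/1339987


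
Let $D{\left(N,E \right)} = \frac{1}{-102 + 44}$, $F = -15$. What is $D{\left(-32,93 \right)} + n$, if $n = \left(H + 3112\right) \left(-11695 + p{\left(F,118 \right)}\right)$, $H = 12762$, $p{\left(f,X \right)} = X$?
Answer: $- \frac{10658851285}{58} \approx -1.8377 \cdot 10^{8}$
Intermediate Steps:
$n = -183773298$ ($n = \left(12762 + 3112\right) \left(-11695 + 118\right) = 15874 \left(-11577\right) = -183773298$)
$D{\left(N,E \right)} = - \frac{1}{58}$ ($D{\left(N,E \right)} = \frac{1}{-58} = - \frac{1}{58}$)
$D{\left(-32,93 \right)} + n = - \frac{1}{58} - 183773298 = - \frac{10658851285}{58}$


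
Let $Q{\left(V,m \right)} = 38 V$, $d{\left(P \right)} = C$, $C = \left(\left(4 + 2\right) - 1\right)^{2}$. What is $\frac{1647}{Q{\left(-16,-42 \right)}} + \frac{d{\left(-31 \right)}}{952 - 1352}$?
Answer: $- \frac{1685}{608} \approx -2.7714$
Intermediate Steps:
$C = 25$ ($C = \left(6 - 1\right)^{2} = 5^{2} = 25$)
$d{\left(P \right)} = 25$
$\frac{1647}{Q{\left(-16,-42 \right)}} + \frac{d{\left(-31 \right)}}{952 - 1352} = \frac{1647}{38 \left(-16\right)} + \frac{25}{952 - 1352} = \frac{1647}{-608} + \frac{25}{-400} = 1647 \left(- \frac{1}{608}\right) + 25 \left(- \frac{1}{400}\right) = - \frac{1647}{608} - \frac{1}{16} = - \frac{1685}{608}$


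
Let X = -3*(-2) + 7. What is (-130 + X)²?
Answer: 13689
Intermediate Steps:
X = 13 (X = 6 + 7 = 13)
(-130 + X)² = (-130 + 13)² = (-117)² = 13689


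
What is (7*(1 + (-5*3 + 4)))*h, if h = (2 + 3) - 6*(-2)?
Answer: -1190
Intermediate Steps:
h = 17 (h = 5 + 12 = 17)
(7*(1 + (-5*3 + 4)))*h = (7*(1 + (-5*3 + 4)))*17 = (7*(1 + (-15 + 4)))*17 = (7*(1 - 11))*17 = (7*(-10))*17 = -70*17 = -1190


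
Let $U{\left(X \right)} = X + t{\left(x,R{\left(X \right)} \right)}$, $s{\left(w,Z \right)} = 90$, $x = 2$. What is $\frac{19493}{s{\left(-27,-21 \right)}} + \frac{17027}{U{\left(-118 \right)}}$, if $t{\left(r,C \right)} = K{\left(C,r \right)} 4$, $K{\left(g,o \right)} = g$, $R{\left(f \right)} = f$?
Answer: $\frac{498422}{2655} \approx 187.73$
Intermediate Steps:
$t{\left(r,C \right)} = 4 C$ ($t{\left(r,C \right)} = C 4 = 4 C$)
$U{\left(X \right)} = 5 X$ ($U{\left(X \right)} = X + 4 X = 5 X$)
$\frac{19493}{s{\left(-27,-21 \right)}} + \frac{17027}{U{\left(-118 \right)}} = \frac{19493}{90} + \frac{17027}{5 \left(-118\right)} = 19493 \cdot \frac{1}{90} + \frac{17027}{-590} = \frac{19493}{90} + 17027 \left(- \frac{1}{590}\right) = \frac{19493}{90} - \frac{17027}{590} = \frac{498422}{2655}$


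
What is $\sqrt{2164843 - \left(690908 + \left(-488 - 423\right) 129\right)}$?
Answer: $\sqrt{1591454} \approx 1261.5$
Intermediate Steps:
$\sqrt{2164843 - \left(690908 + \left(-488 - 423\right) 129\right)} = \sqrt{2164843 - \left(690908 - 117519\right)} = \sqrt{2164843 - 573389} = \sqrt{1591454}$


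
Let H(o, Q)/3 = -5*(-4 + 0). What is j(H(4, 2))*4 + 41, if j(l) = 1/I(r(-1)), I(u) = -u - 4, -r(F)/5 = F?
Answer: 365/9 ≈ 40.556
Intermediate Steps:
r(F) = -5*F
I(u) = -4 - u
H(o, Q) = 60 (H(o, Q) = 3*(-5*(-4 + 0)) = 3*(-5*(-4)) = 3*20 = 60)
j(l) = -⅑ (j(l) = 1/(-4 - (-5)*(-1)) = 1/(-4 - 1*5) = 1/(-4 - 5) = 1/(-9) = -⅑)
j(H(4, 2))*4 + 41 = -⅑*4 + 41 = -4/9 + 41 = 365/9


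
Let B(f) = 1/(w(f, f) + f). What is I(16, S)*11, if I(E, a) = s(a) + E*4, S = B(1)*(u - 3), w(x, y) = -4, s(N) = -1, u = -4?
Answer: 693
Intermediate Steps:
B(f) = 1/(-4 + f)
S = 7/3 (S = (-4 - 3)/(-4 + 1) = -7/(-3) = -⅓*(-7) = 7/3 ≈ 2.3333)
I(E, a) = -1 + 4*E (I(E, a) = -1 + E*4 = -1 + 4*E)
I(16, S)*11 = (-1 + 4*16)*11 = (-1 + 64)*11 = 63*11 = 693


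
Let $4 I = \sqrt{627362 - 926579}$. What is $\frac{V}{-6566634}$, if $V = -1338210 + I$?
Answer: $\frac{74345}{364813} - \frac{i \sqrt{299217}}{26266536} \approx 0.20379 - 2.0825 \cdot 10^{-5} i$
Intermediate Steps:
$I = \frac{i \sqrt{299217}}{4}$ ($I = \frac{\sqrt{627362 - 926579}}{4} = \frac{\sqrt{-299217}}{4} = \frac{i \sqrt{299217}}{4} \approx 136.75 i$)
$V = -1338210 + \frac{i \sqrt{299217}}{4} \approx -1.3382 \cdot 10^{6} + 136.75 i$
$\frac{V}{-6566634} = \frac{-1338210 + \frac{i \sqrt{299217}}{4}}{-6566634} = \left(-1338210 + \frac{i \sqrt{299217}}{4}\right) \left(- \frac{1}{6566634}\right) = \frac{74345}{364813} - \frac{i \sqrt{299217}}{26266536}$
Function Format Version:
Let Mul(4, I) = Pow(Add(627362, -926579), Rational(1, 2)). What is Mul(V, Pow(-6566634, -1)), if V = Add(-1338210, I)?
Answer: Add(Rational(74345, 364813), Mul(Rational(-1, 26266536), I, Pow(299217, Rational(1, 2)))) ≈ Add(0.20379, Mul(-2.0825e-5, I))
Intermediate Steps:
I = Mul(Rational(1, 4), I, Pow(299217, Rational(1, 2))) (I = Mul(Rational(1, 4), Pow(Add(627362, -926579), Rational(1, 2))) = Mul(Rational(1, 4), Pow(-299217, Rational(1, 2))) = Mul(Rational(1, 4), Mul(I, Pow(299217, Rational(1, 2)))) = Mul(Rational(1, 4), I, Pow(299217, Rational(1, 2))) ≈ Mul(136.75, I))
V = Add(-1338210, Mul(Rational(1, 4), I, Pow(299217, Rational(1, 2)))) ≈ Add(-1.3382e+6, Mul(136.75, I))
Mul(V, Pow(-6566634, -1)) = Mul(Add(-1338210, Mul(Rational(1, 4), I, Pow(299217, Rational(1, 2)))), Pow(-6566634, -1)) = Mul(Add(-1338210, Mul(Rational(1, 4), I, Pow(299217, Rational(1, 2)))), Rational(-1, 6566634)) = Add(Rational(74345, 364813), Mul(Rational(-1, 26266536), I, Pow(299217, Rational(1, 2))))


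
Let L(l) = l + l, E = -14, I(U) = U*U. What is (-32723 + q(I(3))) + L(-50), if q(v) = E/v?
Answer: -295421/9 ≈ -32825.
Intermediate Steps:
I(U) = U²
L(l) = 2*l
q(v) = -14/v
(-32723 + q(I(3))) + L(-50) = (-32723 - 14/(3²)) + 2*(-50) = (-32723 - 14/9) - 100 = -294521/9 - 100 = -295421/9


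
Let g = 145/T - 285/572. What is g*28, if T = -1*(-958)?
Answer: -665315/68497 ≈ -9.7131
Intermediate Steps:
T = 958
g = -95045/273988 (g = 145/958 - 285/572 = -95045/273988 ≈ -0.34689)
g*28 = -95045/273988*28 = -665315/68497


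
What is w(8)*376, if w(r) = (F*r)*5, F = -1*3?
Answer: -45120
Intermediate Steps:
F = -3
w(r) = -15*r (w(r) = -3*r*5 = -15*r)
w(8)*376 = -15*8*376 = -120*376 = -45120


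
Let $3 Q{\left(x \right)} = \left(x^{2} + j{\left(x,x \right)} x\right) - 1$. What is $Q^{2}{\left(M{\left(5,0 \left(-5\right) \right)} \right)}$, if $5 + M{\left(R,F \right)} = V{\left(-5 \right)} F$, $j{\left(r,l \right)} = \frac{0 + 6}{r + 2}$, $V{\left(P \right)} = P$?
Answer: $\frac{1156}{9} \approx 128.44$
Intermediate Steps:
$j{\left(r,l \right)} = \frac{6}{2 + r}$
$M{\left(R,F \right)} = -5 - 5 F$
$Q{\left(x \right)} = - \frac{1}{3} + \frac{x^{2}}{3} + \frac{2 x}{2 + x}$ ($Q{\left(x \right)} = \frac{\left(x^{2} + \frac{6}{2 + x} x\right) - 1}{3} = \frac{\left(x^{2} + \frac{6 x}{2 + x}\right) - 1}{3} = \frac{-1 + x^{2} + \frac{6 x}{2 + x}}{3} = - \frac{1}{3} + \frac{x^{2}}{3} + \frac{2 x}{2 + x}$)
$Q^{2}{\left(M{\left(5,0 \left(-5\right) \right)} \right)} = \left(\frac{6 \left(-5 - 5 \cdot 0 \left(-5\right)\right) + \left(-1 + \left(-5 - 5 \cdot 0 \left(-5\right)\right)^{2}\right) \left(2 - \left(5 + 5 \cdot 0 \left(-5\right)\right)\right)}{3 \left(2 - \left(5 + 5 \cdot 0 \left(-5\right)\right)\right)}\right)^{2} = \left(\frac{6 \left(-5 - 0\right) + \left(-1 + \left(-5 - 0\right)^{2}\right) \left(2 - 5\right)}{3 \left(2 - 5\right)}\right)^{2} = \left(\frac{6 \left(-5 + 0\right) + \left(-1 + \left(-5 + 0\right)^{2}\right) \left(2 + \left(-5 + 0\right)\right)}{3 \left(2 + \left(-5 + 0\right)\right)}\right)^{2} = \left(\frac{6 \left(-5\right) + \left(-1 + \left(-5\right)^{2}\right) \left(2 - 5\right)}{3 \left(2 - 5\right)}\right)^{2} = \left(\frac{-30 + \left(-1 + 25\right) \left(-3\right)}{3 \left(-3\right)}\right)^{2} = \left(\frac{1}{3} \left(- \frac{1}{3}\right) \left(-30 + 24 \left(-3\right)\right)\right)^{2} = \left(\frac{1}{3} \left(- \frac{1}{3}\right) \left(-30 - 72\right)\right)^{2} = \left(\frac{1}{3} \left(- \frac{1}{3}\right) \left(-102\right)\right)^{2} = \left(\frac{34}{3}\right)^{2} = \frac{1156}{9}$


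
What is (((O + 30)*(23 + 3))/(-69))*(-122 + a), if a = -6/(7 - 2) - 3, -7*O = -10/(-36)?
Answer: 6193265/4347 ≈ 1424.7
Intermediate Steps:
O = -5/126 (O = -(-10)/(7*(-36)) = -(-10)*(-1)/(7*36) = -⅐*5/18 = -5/126 ≈ -0.039683)
a = -21/5 (a = -6/5 - 3 = -21/5 ≈ -4.2000)
(((O + 30)*(23 + 3))/(-69))*(-122 + a) = (((-5/126 + 30)*(23 + 3))/(-69))*(-122 - 21/5) = (((3775/126)*26)*(-1/69))*(-631/5) = ((49075/63)*(-1/69))*(-631/5) = -49075/4347*(-631/5) = 6193265/4347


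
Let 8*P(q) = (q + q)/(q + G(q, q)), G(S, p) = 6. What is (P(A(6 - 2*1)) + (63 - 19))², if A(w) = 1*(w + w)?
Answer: 95481/49 ≈ 1948.6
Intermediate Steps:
A(w) = 2*w (A(w) = 1*(2*w) = 2*w)
P(q) = q/(4*(6 + q)) (P(q) = ((q + q)/(q + 6))/8 = ((2*q)/(6 + q))/8 = (2*q/(6 + q))/8 = q/(4*(6 + q)))
(P(A(6 - 2*1)) + (63 - 19))² = ((2*(6 - 2*1))/(4*(6 + 2*(6 - 2*1))) + (63 - 19))² = ((2*(6 - 2))/(4*(6 + 2*(6 - 2))) + 44)² = ((2*4)/(4*(6 + 2*4)) + 44)² = ((¼)*8/(6 + 8) + 44)² = ((¼)*8/14 + 44)² = ((¼)*8*(1/14) + 44)² = (⅐ + 44)² = (309/7)² = 95481/49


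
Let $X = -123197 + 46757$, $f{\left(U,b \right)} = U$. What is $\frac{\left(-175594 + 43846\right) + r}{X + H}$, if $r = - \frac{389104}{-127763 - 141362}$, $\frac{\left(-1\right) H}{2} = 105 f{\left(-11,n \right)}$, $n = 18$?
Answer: $\frac{17728145698}{9975118125} \approx 1.7772$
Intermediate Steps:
$X = -76440$
$H = 2310$ ($H = - 2 \cdot 105 \left(-11\right) = \left(-2\right) \left(-1155\right) = 2310$)
$r = \frac{389104}{269125}$ ($r = - \frac{389104}{-269125} = \left(-389104\right) \left(- \frac{1}{269125}\right) = \frac{389104}{269125} \approx 1.4458$)
$\frac{\left(-175594 + 43846\right) + r}{X + H} = \frac{\left(-175594 + 43846\right) + \frac{389104}{269125}}{-76440 + 2310} = \frac{-131748 + \frac{389104}{269125}}{-74130} = \left(- \frac{35456291396}{269125}\right) \left(- \frac{1}{74130}\right) = \frac{17728145698}{9975118125}$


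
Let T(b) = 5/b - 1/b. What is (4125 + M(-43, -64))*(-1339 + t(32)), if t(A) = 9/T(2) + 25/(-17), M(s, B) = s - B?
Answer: -94161879/17 ≈ -5.5389e+6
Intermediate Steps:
T(b) = 4/b
t(A) = 103/34 (t(A) = 9/((4/2)) + 25/(-17) = 9/((4*(½))) + 25*(-1/17) = 9/2 - 25/17 = 103/34)
(4125 + M(-43, -64))*(-1339 + t(32)) = (4125 + (-43 - 1*(-64)))*(-1339 + 103/34) = (4125 + (-43 + 64))*(-45423/34) = (4125 + 21)*(-45423/34) = 4146*(-45423/34) = -94161879/17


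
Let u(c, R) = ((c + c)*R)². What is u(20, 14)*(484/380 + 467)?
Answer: 2790161920/19 ≈ 1.4685e+8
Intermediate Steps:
u(c, R) = 4*R²*c² (u(c, R) = ((2*c)*R)² = (2*R*c)² = 4*R²*c²)
u(20, 14)*(484/380 + 467) = (4*14²*20²)*(484/380 + 467) = (4*196*400)*(484*(1/380) + 467) = 313600*(121/95 + 467) = 313600*(44486/95) = 2790161920/19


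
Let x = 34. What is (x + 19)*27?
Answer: 1431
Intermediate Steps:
(x + 19)*27 = (34 + 19)*27 = 53*27 = 1431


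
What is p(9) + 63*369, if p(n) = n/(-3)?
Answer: 23244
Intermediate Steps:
p(n) = -n/3 (p(n) = n*(-⅓) = -n/3)
p(9) + 63*369 = -⅓*9 + 63*369 = -3 + 23247 = 23244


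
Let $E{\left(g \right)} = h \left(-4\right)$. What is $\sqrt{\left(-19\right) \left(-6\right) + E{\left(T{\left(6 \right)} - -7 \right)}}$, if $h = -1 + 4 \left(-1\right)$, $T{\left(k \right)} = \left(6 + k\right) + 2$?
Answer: $\sqrt{134} \approx 11.576$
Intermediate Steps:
$T{\left(k \right)} = 8 + k$
$h = -5$ ($h = -1 - 4 = -5$)
$E{\left(g \right)} = 20$ ($E{\left(g \right)} = \left(-5\right) \left(-4\right) = 20$)
$\sqrt{\left(-19\right) \left(-6\right) + E{\left(T{\left(6 \right)} - -7 \right)}} = \sqrt{\left(-19\right) \left(-6\right) + 20} = \sqrt{114 + 20} = \sqrt{134}$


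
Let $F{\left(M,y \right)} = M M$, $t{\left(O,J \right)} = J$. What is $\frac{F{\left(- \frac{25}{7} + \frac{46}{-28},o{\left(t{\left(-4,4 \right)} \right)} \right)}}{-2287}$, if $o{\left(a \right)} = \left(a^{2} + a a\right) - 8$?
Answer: $- \frac{5329}{448252} \approx -0.011888$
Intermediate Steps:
$o{\left(a \right)} = -8 + 2 a^{2}$ ($o{\left(a \right)} = \left(a^{2} + a^{2}\right) - 8 = 2 a^{2} - 8 = -8 + 2 a^{2}$)
$F{\left(M,y \right)} = M^{2}$
$\frac{F{\left(- \frac{25}{7} + \frac{46}{-28},o{\left(t{\left(-4,4 \right)} \right)} \right)}}{-2287} = \frac{\left(- \frac{25}{7} + \frac{46}{-28}\right)^{2}}{-2287} = \left(\left(-25\right) \frac{1}{7} + 46 \left(- \frac{1}{28}\right)\right)^{2} \left(- \frac{1}{2287}\right) = \left(- \frac{25}{7} - \frac{23}{14}\right)^{2} \left(- \frac{1}{2287}\right) = \left(- \frac{73}{14}\right)^{2} \left(- \frac{1}{2287}\right) = \frac{5329}{196} \left(- \frac{1}{2287}\right) = - \frac{5329}{448252}$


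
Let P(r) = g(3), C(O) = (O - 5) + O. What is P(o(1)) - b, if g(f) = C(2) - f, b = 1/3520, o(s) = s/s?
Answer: -14081/3520 ≈ -4.0003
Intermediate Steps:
o(s) = 1
C(O) = -5 + 2*O (C(O) = (-5 + O) + O = -5 + 2*O)
b = 1/3520 ≈ 0.00028409
g(f) = -1 - f (g(f) = (-5 + 2*2) - f = (-5 + 4) - f = -1 - f)
P(r) = -4 (P(r) = -1 - 1*3 = -1 - 3 = -4)
P(o(1)) - b = -4 - 1*1/3520 = -4 - 1/3520 = -14081/3520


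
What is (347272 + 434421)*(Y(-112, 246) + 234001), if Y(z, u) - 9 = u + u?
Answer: 183308571886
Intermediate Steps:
Y(z, u) = 9 + 2*u (Y(z, u) = 9 + (u + u) = 9 + 2*u)
(347272 + 434421)*(Y(-112, 246) + 234001) = (347272 + 434421)*((9 + 2*246) + 234001) = 781693*((9 + 492) + 234001) = 781693*(501 + 234001) = 781693*234502 = 183308571886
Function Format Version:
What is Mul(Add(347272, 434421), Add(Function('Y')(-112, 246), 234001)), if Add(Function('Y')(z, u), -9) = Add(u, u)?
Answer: 183308571886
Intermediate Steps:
Function('Y')(z, u) = Add(9, Mul(2, u)) (Function('Y')(z, u) = Add(9, Add(u, u)) = Add(9, Mul(2, u)))
Mul(Add(347272, 434421), Add(Function('Y')(-112, 246), 234001)) = Mul(Add(347272, 434421), Add(Add(9, Mul(2, 246)), 234001)) = Mul(781693, Add(Add(9, 492), 234001)) = Mul(781693, Add(501, 234001)) = Mul(781693, 234502) = 183308571886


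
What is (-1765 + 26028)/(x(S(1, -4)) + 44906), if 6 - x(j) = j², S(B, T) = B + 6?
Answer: 24263/44863 ≈ 0.54082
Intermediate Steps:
S(B, T) = 6 + B
x(j) = 6 - j²
(-1765 + 26028)/(x(S(1, -4)) + 44906) = (-1765 + 26028)/((6 - (6 + 1)²) + 44906) = 24263/((6 - 1*7²) + 44906) = 24263/((6 - 1*49) + 44906) = 24263/((6 - 49) + 44906) = 24263/(-43 + 44906) = 24263/44863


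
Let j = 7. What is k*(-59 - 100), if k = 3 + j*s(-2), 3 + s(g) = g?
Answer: 5088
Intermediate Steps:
s(g) = -3 + g
k = -32 (k = 3 + 7*(-3 - 2) = 3 + 7*(-5) = 3 - 35 = -32)
k*(-59 - 100) = -32*(-59 - 100) = -32*(-159) = 5088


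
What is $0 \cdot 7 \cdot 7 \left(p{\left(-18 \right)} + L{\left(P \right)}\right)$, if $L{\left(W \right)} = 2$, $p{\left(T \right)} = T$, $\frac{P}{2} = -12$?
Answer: $0$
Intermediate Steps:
$P = -24$ ($P = 2 \left(-12\right) = -24$)
$0 \cdot 7 \cdot 7 \left(p{\left(-18 \right)} + L{\left(P \right)}\right) = 0 \cdot 7 \cdot 7 \left(-18 + 2\right) = 0 \cdot 7 \left(-16\right) = 0 \left(-16\right) = 0$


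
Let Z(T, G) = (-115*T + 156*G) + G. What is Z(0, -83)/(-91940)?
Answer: 13031/91940 ≈ 0.14173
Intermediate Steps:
Z(T, G) = -115*T + 157*G
Z(0, -83)/(-91940) = (-115*0 + 157*(-83))/(-91940) = (0 - 13031)*(-1/91940) = -13031*(-1/91940) = 13031/91940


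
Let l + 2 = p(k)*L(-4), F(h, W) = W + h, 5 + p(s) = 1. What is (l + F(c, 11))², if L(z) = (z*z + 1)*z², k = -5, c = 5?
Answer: 1153476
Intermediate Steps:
p(s) = -4 (p(s) = -5 + 1 = -4)
L(z) = z²*(1 + z²) (L(z) = (z² + 1)*z² = (1 + z²)*z² = z²*(1 + z²))
l = -1090 (l = -2 - 4*((-4)² + (-4)⁴) = -2 - 4*(16 + 256) = -2 - 4*272 = -2 - 1088 = -1090)
(l + F(c, 11))² = (-1090 + (11 + 5))² = (-1090 + 16)² = (-1074)² = 1153476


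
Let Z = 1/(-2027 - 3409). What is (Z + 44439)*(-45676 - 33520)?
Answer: -4782852408997/1359 ≈ -3.5194e+9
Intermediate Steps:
Z = -1/5436 (Z = 1/(-5436) = -1/5436 ≈ -0.00018396)
(Z + 44439)*(-45676 - 33520) = (-1/5436 + 44439)*(-45676 - 33520) = (241570403/5436)*(-79196) = -4782852408997/1359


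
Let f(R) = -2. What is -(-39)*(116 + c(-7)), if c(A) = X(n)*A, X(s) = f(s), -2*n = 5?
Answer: 5070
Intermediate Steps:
n = -5/2 (n = -½*5 = -5/2 ≈ -2.5000)
X(s) = -2
c(A) = -2*A
-(-39)*(116 + c(-7)) = -(-39)*(116 - 2*(-7)) = -(-39)*(116 + 14) = -(-39)*130 = -1*(-5070) = 5070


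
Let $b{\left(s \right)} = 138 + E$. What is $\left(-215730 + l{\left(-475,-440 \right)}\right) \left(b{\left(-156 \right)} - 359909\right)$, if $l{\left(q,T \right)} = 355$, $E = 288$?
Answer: $77423651125$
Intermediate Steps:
$b{\left(s \right)} = 426$ ($b{\left(s \right)} = 138 + 288 = 426$)
$\left(-215730 + l{\left(-475,-440 \right)}\right) \left(b{\left(-156 \right)} - 359909\right) = \left(-215730 + 355\right) \left(426 - 359909\right) = \left(-215375\right) \left(-359483\right) = 77423651125$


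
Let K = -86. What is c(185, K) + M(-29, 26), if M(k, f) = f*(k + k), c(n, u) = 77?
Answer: -1431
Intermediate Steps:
M(k, f) = 2*f*k (M(k, f) = f*(2*k) = 2*f*k)
c(185, K) + M(-29, 26) = 77 + 2*26*(-29) = 77 - 1508 = -1431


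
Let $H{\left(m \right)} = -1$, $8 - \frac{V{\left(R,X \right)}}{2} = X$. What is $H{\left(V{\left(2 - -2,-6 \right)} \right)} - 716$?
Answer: $-717$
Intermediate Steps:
$V{\left(R,X \right)} = 16 - 2 X$
$H{\left(V{\left(2 - -2,-6 \right)} \right)} - 716 = -1 - 716 = -717$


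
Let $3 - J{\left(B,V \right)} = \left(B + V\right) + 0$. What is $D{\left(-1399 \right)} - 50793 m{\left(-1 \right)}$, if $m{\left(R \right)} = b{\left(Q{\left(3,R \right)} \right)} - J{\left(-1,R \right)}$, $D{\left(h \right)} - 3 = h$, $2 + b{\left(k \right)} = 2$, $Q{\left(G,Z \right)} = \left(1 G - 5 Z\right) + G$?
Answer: $252569$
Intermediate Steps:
$J{\left(B,V \right)} = 3 - B - V$ ($J{\left(B,V \right)} = 3 - \left(\left(B + V\right) + 0\right) = 3 - \left(B + V\right) = 3 - B - V$)
$Q{\left(G,Z \right)} = - 5 Z + 2 G$ ($Q{\left(G,Z \right)} = \left(G - 5 Z\right) + G = - 5 Z + 2 G$)
$b{\left(k \right)} = 0$ ($b{\left(k \right)} = -2 + 2 = 0$)
$D{\left(h \right)} = 3 + h$
$m{\left(R \right)} = -4 + R$ ($m{\left(R \right)} = 0 - \left(3 - -1 - R\right) = 0 - \left(3 + 1 - R\right) = 0 - \left(4 - R\right) = 0 + \left(-4 + R\right) = -4 + R$)
$D{\left(-1399 \right)} - 50793 m{\left(-1 \right)} = \left(3 - 1399\right) - 50793 \left(-4 - 1\right) = -1396 - -253965 = -1396 + 253965 = 252569$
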